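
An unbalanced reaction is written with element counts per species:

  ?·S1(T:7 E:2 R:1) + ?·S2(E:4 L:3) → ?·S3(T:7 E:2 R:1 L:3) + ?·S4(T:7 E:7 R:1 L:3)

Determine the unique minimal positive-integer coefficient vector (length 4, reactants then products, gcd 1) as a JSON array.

T: 5·7+5·0 = 35 | 1·7+4·7 = 35
E: 5·2+5·4 = 30 | 1·2+4·7 = 30
R: 5·1+5·0 = 5 | 1·1+4·1 = 5
L: 5·0+5·3 = 15 | 1·3+4·3 = 15
gcd(5,5,1,4) = 1

Coefficients: [5, 5, 1, 4]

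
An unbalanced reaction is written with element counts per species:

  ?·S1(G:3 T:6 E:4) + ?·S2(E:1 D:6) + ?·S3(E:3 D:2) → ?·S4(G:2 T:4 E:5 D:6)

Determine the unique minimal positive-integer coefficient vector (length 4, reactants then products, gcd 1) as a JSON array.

Coefficients: [4, 5, 3, 6]

G: 4·3+5·0+3·0 = 12 | 6·2 = 12
T: 4·6+5·0+3·0 = 24 | 6·4 = 24
E: 4·4+5·1+3·3 = 30 | 6·5 = 30
D: 4·0+5·6+3·2 = 36 | 6·6 = 36
gcd(4,5,3,6) = 1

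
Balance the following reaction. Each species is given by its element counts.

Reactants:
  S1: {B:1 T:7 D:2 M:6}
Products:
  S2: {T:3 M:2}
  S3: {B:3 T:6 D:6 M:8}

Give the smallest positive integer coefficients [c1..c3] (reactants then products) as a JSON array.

Coefficients: [3, 5, 1]

B: 3·1 = 3 | 5·0+1·3 = 3
T: 3·7 = 21 | 5·3+1·6 = 21
D: 3·2 = 6 | 5·0+1·6 = 6
M: 3·6 = 18 | 5·2+1·8 = 18
gcd(3,5,1) = 1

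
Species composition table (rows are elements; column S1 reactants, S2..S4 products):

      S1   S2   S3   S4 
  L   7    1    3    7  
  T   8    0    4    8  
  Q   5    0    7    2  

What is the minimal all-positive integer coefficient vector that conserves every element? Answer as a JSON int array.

L: 4·7 = 28 | 1·1+2·3+3·7 = 28
T: 4·8 = 32 | 1·0+2·4+3·8 = 32
Q: 4·5 = 20 | 1·0+2·7+3·2 = 20
gcd(4,1,2,3) = 1

Coefficients: [4, 1, 2, 3]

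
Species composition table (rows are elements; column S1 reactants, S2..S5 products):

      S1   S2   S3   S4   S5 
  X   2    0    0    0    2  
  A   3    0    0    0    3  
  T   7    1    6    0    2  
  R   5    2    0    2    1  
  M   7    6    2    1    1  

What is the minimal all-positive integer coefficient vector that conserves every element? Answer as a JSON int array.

Coefficients: [4, 2, 3, 6, 4]

X: 4·2 = 8 | 2·0+3·0+6·0+4·2 = 8
A: 4·3 = 12 | 2·0+3·0+6·0+4·3 = 12
T: 4·7 = 28 | 2·1+3·6+6·0+4·2 = 28
R: 4·5 = 20 | 2·2+3·0+6·2+4·1 = 20
M: 4·7 = 28 | 2·6+3·2+6·1+4·1 = 28
gcd(4,2,3,6,4) = 1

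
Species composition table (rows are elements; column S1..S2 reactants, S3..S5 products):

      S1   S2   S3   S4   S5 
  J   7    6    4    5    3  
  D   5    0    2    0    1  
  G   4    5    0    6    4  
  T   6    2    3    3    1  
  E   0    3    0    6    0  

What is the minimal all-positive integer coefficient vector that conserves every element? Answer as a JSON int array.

Coefficients: [3, 4, 5, 2, 5]

J: 3·7+4·6 = 45 | 5·4+2·5+5·3 = 45
D: 3·5+4·0 = 15 | 5·2+2·0+5·1 = 15
G: 3·4+4·5 = 32 | 5·0+2·6+5·4 = 32
T: 3·6+4·2 = 26 | 5·3+2·3+5·1 = 26
E: 3·0+4·3 = 12 | 5·0+2·6+5·0 = 12
gcd(3,4,5,2,5) = 1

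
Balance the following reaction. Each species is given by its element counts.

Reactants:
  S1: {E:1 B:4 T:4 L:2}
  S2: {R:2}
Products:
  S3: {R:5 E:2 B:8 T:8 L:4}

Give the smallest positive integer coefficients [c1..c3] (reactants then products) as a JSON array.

R: 4·0+5·2 = 10 | 2·5 = 10
E: 4·1+5·0 = 4 | 2·2 = 4
B: 4·4+5·0 = 16 | 2·8 = 16
T: 4·4+5·0 = 16 | 2·8 = 16
L: 4·2+5·0 = 8 | 2·4 = 8
gcd(4,5,2) = 1

Coefficients: [4, 5, 2]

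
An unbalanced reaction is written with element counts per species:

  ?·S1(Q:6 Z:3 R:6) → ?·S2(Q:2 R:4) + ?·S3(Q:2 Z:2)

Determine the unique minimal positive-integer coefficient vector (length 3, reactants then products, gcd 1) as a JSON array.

Coefficients: [2, 3, 3]

Q: 2·6 = 12 | 3·2+3·2 = 12
Z: 2·3 = 6 | 3·0+3·2 = 6
R: 2·6 = 12 | 3·4+3·0 = 12
gcd(2,3,3) = 1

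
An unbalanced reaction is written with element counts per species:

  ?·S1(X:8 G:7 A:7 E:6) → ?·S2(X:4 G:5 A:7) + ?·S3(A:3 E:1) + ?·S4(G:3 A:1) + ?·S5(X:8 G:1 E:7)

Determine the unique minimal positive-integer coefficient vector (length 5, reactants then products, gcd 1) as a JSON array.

X: 4·8 = 32 | 2·4+3·0+5·0+3·8 = 32
G: 4·7 = 28 | 2·5+3·0+5·3+3·1 = 28
A: 4·7 = 28 | 2·7+3·3+5·1+3·0 = 28
E: 4·6 = 24 | 2·0+3·1+5·0+3·7 = 24
gcd(4,2,3,5,3) = 1

Coefficients: [4, 2, 3, 5, 3]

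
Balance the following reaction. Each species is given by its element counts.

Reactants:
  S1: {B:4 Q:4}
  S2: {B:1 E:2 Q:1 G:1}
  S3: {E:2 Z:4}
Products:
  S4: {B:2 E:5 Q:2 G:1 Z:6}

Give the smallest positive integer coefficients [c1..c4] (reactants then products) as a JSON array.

Coefficients: [1, 4, 6, 4]

B: 1·4+4·1+6·0 = 8 | 4·2 = 8
E: 1·0+4·2+6·2 = 20 | 4·5 = 20
Q: 1·4+4·1+6·0 = 8 | 4·2 = 8
G: 1·0+4·1+6·0 = 4 | 4·1 = 4
Z: 1·0+4·0+6·4 = 24 | 4·6 = 24
gcd(1,4,6,4) = 1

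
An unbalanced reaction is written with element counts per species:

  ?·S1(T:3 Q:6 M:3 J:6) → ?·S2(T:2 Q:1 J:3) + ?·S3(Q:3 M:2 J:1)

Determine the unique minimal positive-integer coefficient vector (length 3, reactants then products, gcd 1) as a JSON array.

T: 2·3 = 6 | 3·2+3·0 = 6
Q: 2·6 = 12 | 3·1+3·3 = 12
M: 2·3 = 6 | 3·0+3·2 = 6
J: 2·6 = 12 | 3·3+3·1 = 12
gcd(2,3,3) = 1

Coefficients: [2, 3, 3]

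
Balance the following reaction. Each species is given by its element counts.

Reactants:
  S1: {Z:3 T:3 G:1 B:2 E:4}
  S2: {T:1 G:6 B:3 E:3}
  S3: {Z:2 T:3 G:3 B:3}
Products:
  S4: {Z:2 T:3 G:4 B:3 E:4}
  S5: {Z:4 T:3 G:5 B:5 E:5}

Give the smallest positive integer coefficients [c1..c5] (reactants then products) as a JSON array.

Z: 4·3+3·0+1·2 = 14 | 5·2+1·4 = 14
T: 4·3+3·1+1·3 = 18 | 5·3+1·3 = 18
G: 4·1+3·6+1·3 = 25 | 5·4+1·5 = 25
B: 4·2+3·3+1·3 = 20 | 5·3+1·5 = 20
E: 4·4+3·3+1·0 = 25 | 5·4+1·5 = 25
gcd(4,3,1,5,1) = 1

Coefficients: [4, 3, 1, 5, 1]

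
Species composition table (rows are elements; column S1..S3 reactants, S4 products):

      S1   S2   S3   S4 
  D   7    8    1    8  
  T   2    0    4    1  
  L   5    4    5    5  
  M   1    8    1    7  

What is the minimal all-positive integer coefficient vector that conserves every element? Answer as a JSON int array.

D: 1·7+5·8+1·1 = 48 | 6·8 = 48
T: 1·2+5·0+1·4 = 6 | 6·1 = 6
L: 1·5+5·4+1·5 = 30 | 6·5 = 30
M: 1·1+5·8+1·1 = 42 | 6·7 = 42
gcd(1,5,1,6) = 1

Coefficients: [1, 5, 1, 6]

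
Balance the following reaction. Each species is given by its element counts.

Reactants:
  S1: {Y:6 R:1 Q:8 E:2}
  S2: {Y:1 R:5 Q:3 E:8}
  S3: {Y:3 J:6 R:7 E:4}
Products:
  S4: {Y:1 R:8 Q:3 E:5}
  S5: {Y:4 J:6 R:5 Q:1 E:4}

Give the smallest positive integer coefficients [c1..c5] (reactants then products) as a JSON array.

Y: 1·6+1·1+5·3 = 22 | 2·1+5·4 = 22
J: 1·0+1·0+5·6 = 30 | 2·0+5·6 = 30
R: 1·1+1·5+5·7 = 41 | 2·8+5·5 = 41
Q: 1·8+1·3+5·0 = 11 | 2·3+5·1 = 11
E: 1·2+1·8+5·4 = 30 | 2·5+5·4 = 30
gcd(1,1,5,2,5) = 1

Coefficients: [1, 1, 5, 2, 5]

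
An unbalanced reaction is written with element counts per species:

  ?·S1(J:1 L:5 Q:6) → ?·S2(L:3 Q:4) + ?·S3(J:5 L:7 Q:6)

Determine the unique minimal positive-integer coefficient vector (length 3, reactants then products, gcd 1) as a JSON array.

J: 5·1 = 5 | 6·0+1·5 = 5
L: 5·5 = 25 | 6·3+1·7 = 25
Q: 5·6 = 30 | 6·4+1·6 = 30
gcd(5,6,1) = 1

Coefficients: [5, 6, 1]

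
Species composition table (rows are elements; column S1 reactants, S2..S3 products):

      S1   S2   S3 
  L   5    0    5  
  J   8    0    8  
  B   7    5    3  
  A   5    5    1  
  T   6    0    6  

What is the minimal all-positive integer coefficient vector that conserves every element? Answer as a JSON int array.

Coefficients: [5, 4, 5]

L: 5·5 = 25 | 4·0+5·5 = 25
J: 5·8 = 40 | 4·0+5·8 = 40
B: 5·7 = 35 | 4·5+5·3 = 35
A: 5·5 = 25 | 4·5+5·1 = 25
T: 5·6 = 30 | 4·0+5·6 = 30
gcd(5,4,5) = 1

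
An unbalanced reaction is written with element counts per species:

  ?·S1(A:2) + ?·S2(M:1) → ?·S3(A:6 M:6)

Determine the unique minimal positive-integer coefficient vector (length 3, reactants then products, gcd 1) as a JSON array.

Coefficients: [3, 6, 1]

A: 3·2+6·0 = 6 | 1·6 = 6
M: 3·0+6·1 = 6 | 1·6 = 6
gcd(3,6,1) = 1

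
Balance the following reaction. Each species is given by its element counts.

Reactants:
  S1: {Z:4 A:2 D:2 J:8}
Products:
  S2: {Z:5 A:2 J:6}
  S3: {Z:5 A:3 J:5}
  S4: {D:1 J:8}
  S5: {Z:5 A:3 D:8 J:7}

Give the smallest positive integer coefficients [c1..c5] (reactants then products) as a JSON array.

Z: 5·4 = 20 | 2·5+1·5+2·0+1·5 = 20
A: 5·2 = 10 | 2·2+1·3+2·0+1·3 = 10
D: 5·2 = 10 | 2·0+1·0+2·1+1·8 = 10
J: 5·8 = 40 | 2·6+1·5+2·8+1·7 = 40
gcd(5,2,1,2,1) = 1

Coefficients: [5, 2, 1, 2, 1]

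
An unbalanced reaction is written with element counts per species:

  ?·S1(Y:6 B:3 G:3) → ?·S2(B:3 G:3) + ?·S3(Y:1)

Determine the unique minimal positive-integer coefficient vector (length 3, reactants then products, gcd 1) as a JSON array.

Coefficients: [1, 1, 6]

Y: 1·6 = 6 | 1·0+6·1 = 6
B: 1·3 = 3 | 1·3+6·0 = 3
G: 1·3 = 3 | 1·3+6·0 = 3
gcd(1,1,6) = 1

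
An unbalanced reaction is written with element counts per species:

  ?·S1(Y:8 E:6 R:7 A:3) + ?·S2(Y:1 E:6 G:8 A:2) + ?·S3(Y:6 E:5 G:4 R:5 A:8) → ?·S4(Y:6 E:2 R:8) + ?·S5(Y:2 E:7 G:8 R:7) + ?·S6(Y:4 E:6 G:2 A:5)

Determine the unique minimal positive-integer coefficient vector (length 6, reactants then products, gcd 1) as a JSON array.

Y: 6·8+2·1+1·6 = 56 | 5·6+1·2+6·4 = 56
E: 6·6+2·6+1·5 = 53 | 5·2+1·7+6·6 = 53
G: 6·0+2·8+1·4 = 20 | 5·0+1·8+6·2 = 20
R: 6·7+2·0+1·5 = 47 | 5·8+1·7+6·0 = 47
A: 6·3+2·2+1·8 = 30 | 5·0+1·0+6·5 = 30
gcd(6,2,1,5,1,6) = 1

Coefficients: [6, 2, 1, 5, 1, 6]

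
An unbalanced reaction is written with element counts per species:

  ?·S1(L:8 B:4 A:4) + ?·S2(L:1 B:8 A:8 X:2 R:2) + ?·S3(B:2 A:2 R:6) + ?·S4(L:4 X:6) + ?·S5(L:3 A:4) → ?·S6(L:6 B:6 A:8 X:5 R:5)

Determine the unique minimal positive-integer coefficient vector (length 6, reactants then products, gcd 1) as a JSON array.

Coefficients: [1, 3, 4, 4, 3, 6]

L: 1·8+3·1+4·0+4·4+3·3 = 36 | 6·6 = 36
B: 1·4+3·8+4·2+4·0+3·0 = 36 | 6·6 = 36
A: 1·4+3·8+4·2+4·0+3·4 = 48 | 6·8 = 48
X: 1·0+3·2+4·0+4·6+3·0 = 30 | 6·5 = 30
R: 1·0+3·2+4·6+4·0+3·0 = 30 | 6·5 = 30
gcd(1,3,4,4,3,6) = 1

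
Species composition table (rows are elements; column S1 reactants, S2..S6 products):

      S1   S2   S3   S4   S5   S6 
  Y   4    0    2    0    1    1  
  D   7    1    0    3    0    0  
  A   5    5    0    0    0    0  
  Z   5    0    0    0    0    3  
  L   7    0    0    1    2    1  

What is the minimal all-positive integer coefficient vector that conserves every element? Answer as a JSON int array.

Y: 3·4 = 12 | 3·0+1·2+6·0+5·1+5·1 = 12
D: 3·7 = 21 | 3·1+1·0+6·3+5·0+5·0 = 21
A: 3·5 = 15 | 3·5+1·0+6·0+5·0+5·0 = 15
Z: 3·5 = 15 | 3·0+1·0+6·0+5·0+5·3 = 15
L: 3·7 = 21 | 3·0+1·0+6·1+5·2+5·1 = 21
gcd(3,3,1,6,5,5) = 1

Coefficients: [3, 3, 1, 6, 5, 5]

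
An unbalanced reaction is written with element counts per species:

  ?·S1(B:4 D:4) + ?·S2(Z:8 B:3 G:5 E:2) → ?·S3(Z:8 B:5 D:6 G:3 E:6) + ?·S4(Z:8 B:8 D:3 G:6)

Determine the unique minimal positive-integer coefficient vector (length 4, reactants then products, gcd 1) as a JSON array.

Coefficients: [3, 3, 1, 2]

Z: 3·0+3·8 = 24 | 1·8+2·8 = 24
B: 3·4+3·3 = 21 | 1·5+2·8 = 21
D: 3·4+3·0 = 12 | 1·6+2·3 = 12
G: 3·0+3·5 = 15 | 1·3+2·6 = 15
E: 3·0+3·2 = 6 | 1·6+2·0 = 6
gcd(3,3,1,2) = 1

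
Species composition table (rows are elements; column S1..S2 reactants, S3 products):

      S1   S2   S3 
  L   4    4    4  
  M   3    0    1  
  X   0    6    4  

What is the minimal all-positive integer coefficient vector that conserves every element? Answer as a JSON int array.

Coefficients: [1, 2, 3]

L: 1·4+2·4 = 12 | 3·4 = 12
M: 1·3+2·0 = 3 | 3·1 = 3
X: 1·0+2·6 = 12 | 3·4 = 12
gcd(1,2,3) = 1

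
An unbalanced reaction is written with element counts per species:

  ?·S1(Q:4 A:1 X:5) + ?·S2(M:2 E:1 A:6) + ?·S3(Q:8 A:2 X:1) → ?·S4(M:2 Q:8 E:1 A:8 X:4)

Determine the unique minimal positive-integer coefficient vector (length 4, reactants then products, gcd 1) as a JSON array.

M: 2·0+3·2+2·0 = 6 | 3·2 = 6
Q: 2·4+3·0+2·8 = 24 | 3·8 = 24
E: 2·0+3·1+2·0 = 3 | 3·1 = 3
A: 2·1+3·6+2·2 = 24 | 3·8 = 24
X: 2·5+3·0+2·1 = 12 | 3·4 = 12
gcd(2,3,2,3) = 1

Coefficients: [2, 3, 2, 3]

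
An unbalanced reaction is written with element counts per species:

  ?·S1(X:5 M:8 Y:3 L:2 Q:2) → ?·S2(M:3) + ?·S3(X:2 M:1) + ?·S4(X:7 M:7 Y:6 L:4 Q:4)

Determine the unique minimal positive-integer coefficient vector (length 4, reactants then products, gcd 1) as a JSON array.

Coefficients: [4, 5, 3, 2]

X: 4·5 = 20 | 5·0+3·2+2·7 = 20
M: 4·8 = 32 | 5·3+3·1+2·7 = 32
Y: 4·3 = 12 | 5·0+3·0+2·6 = 12
L: 4·2 = 8 | 5·0+3·0+2·4 = 8
Q: 4·2 = 8 | 5·0+3·0+2·4 = 8
gcd(4,5,3,2) = 1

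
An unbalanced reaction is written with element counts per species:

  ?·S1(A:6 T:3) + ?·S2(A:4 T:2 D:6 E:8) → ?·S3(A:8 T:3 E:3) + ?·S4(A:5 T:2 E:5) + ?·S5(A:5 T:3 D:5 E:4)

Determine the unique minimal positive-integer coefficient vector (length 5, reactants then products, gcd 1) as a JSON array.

A: 6·6+5·4 = 56 | 2·8+2·5+6·5 = 56
T: 6·3+5·2 = 28 | 2·3+2·2+6·3 = 28
D: 6·0+5·6 = 30 | 2·0+2·0+6·5 = 30
E: 6·0+5·8 = 40 | 2·3+2·5+6·4 = 40
gcd(6,5,2,2,6) = 1

Coefficients: [6, 5, 2, 2, 6]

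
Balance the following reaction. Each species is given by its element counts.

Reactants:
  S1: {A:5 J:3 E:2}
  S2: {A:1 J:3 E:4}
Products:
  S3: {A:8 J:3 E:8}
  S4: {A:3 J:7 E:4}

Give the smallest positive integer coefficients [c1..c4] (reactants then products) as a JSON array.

A: 4·5+5·1 = 25 | 2·8+3·3 = 25
J: 4·3+5·3 = 27 | 2·3+3·7 = 27
E: 4·2+5·4 = 28 | 2·8+3·4 = 28
gcd(4,5,2,3) = 1

Coefficients: [4, 5, 2, 3]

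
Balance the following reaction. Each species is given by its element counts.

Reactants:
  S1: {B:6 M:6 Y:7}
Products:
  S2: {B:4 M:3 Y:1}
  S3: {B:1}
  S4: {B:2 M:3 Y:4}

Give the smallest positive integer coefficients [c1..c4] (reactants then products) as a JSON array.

B: 3·6 = 18 | 1·4+4·1+5·2 = 18
M: 3·6 = 18 | 1·3+4·0+5·3 = 18
Y: 3·7 = 21 | 1·1+4·0+5·4 = 21
gcd(3,1,4,5) = 1

Coefficients: [3, 1, 4, 5]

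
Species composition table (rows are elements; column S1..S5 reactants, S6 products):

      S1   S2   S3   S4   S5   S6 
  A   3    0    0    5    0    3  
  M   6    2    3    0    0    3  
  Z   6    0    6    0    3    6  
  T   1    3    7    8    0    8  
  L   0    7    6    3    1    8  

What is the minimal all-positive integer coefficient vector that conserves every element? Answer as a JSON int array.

A: 1·3+3·0+2·0+3·5+6·0 = 18 | 6·3 = 18
M: 1·6+3·2+2·3+3·0+6·0 = 18 | 6·3 = 18
Z: 1·6+3·0+2·6+3·0+6·3 = 36 | 6·6 = 36
T: 1·1+3·3+2·7+3·8+6·0 = 48 | 6·8 = 48
L: 1·0+3·7+2·6+3·3+6·1 = 48 | 6·8 = 48
gcd(1,3,2,3,6,6) = 1

Coefficients: [1, 3, 2, 3, 6, 6]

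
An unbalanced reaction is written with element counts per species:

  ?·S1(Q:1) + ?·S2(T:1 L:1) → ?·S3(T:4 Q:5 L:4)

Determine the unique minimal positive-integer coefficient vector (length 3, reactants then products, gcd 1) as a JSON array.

T: 5·0+4·1 = 4 | 1·4 = 4
Q: 5·1+4·0 = 5 | 1·5 = 5
L: 5·0+4·1 = 4 | 1·4 = 4
gcd(5,4,1) = 1

Coefficients: [5, 4, 1]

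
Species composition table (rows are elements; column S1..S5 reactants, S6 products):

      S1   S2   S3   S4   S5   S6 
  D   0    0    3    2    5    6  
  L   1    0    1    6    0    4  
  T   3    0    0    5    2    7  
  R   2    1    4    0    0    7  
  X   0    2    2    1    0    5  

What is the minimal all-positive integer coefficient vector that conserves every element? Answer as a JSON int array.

D: 4·0+5·0+2·3+1·2+2·5 = 18 | 3·6 = 18
L: 4·1+5·0+2·1+1·6+2·0 = 12 | 3·4 = 12
T: 4·3+5·0+2·0+1·5+2·2 = 21 | 3·7 = 21
R: 4·2+5·1+2·4+1·0+2·0 = 21 | 3·7 = 21
X: 4·0+5·2+2·2+1·1+2·0 = 15 | 3·5 = 15
gcd(4,5,2,1,2,3) = 1

Coefficients: [4, 5, 2, 1, 2, 3]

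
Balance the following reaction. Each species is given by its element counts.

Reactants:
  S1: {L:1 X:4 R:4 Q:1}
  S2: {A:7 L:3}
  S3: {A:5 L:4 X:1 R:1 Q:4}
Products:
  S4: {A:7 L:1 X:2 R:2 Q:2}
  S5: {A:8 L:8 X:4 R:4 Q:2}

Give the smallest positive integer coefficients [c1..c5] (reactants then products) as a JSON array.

Coefficients: [4, 5, 2, 3, 3]

A: 4·0+5·7+2·5 = 45 | 3·7+3·8 = 45
L: 4·1+5·3+2·4 = 27 | 3·1+3·8 = 27
X: 4·4+5·0+2·1 = 18 | 3·2+3·4 = 18
R: 4·4+5·0+2·1 = 18 | 3·2+3·4 = 18
Q: 4·1+5·0+2·4 = 12 | 3·2+3·2 = 12
gcd(4,5,2,3,3) = 1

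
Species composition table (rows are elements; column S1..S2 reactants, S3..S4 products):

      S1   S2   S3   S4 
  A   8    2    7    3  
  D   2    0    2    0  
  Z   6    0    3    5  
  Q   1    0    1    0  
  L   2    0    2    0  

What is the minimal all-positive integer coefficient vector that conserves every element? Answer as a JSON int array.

Coefficients: [5, 2, 5, 3]

A: 5·8+2·2 = 44 | 5·7+3·3 = 44
D: 5·2+2·0 = 10 | 5·2+3·0 = 10
Z: 5·6+2·0 = 30 | 5·3+3·5 = 30
Q: 5·1+2·0 = 5 | 5·1+3·0 = 5
L: 5·2+2·0 = 10 | 5·2+3·0 = 10
gcd(5,2,5,3) = 1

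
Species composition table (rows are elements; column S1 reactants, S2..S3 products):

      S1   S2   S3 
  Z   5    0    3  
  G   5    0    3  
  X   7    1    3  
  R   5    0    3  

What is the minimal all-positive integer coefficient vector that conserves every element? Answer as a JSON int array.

Z: 3·5 = 15 | 6·0+5·3 = 15
G: 3·5 = 15 | 6·0+5·3 = 15
X: 3·7 = 21 | 6·1+5·3 = 21
R: 3·5 = 15 | 6·0+5·3 = 15
gcd(3,6,5) = 1

Coefficients: [3, 6, 5]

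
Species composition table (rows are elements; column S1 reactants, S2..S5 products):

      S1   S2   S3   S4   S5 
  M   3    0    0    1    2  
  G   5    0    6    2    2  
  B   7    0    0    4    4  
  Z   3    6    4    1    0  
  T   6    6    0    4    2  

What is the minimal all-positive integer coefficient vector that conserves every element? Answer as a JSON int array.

Coefficients: [4, 1, 1, 2, 5]

M: 4·3 = 12 | 1·0+1·0+2·1+5·2 = 12
G: 4·5 = 20 | 1·0+1·6+2·2+5·2 = 20
B: 4·7 = 28 | 1·0+1·0+2·4+5·4 = 28
Z: 4·3 = 12 | 1·6+1·4+2·1+5·0 = 12
T: 4·6 = 24 | 1·6+1·0+2·4+5·2 = 24
gcd(4,1,1,2,5) = 1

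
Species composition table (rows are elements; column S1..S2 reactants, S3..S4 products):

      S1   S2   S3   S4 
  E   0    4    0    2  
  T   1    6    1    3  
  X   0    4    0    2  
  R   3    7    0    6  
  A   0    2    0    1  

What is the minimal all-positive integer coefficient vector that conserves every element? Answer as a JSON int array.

Coefficients: [5, 3, 5, 6]

E: 5·0+3·4 = 12 | 5·0+6·2 = 12
T: 5·1+3·6 = 23 | 5·1+6·3 = 23
X: 5·0+3·4 = 12 | 5·0+6·2 = 12
R: 5·3+3·7 = 36 | 5·0+6·6 = 36
A: 5·0+3·2 = 6 | 5·0+6·1 = 6
gcd(5,3,5,6) = 1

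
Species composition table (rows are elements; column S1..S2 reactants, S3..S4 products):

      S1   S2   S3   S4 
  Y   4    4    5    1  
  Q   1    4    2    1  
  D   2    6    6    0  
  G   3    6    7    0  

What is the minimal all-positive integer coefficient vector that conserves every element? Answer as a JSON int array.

Coefficients: [3, 2, 3, 5]

Y: 3·4+2·4 = 20 | 3·5+5·1 = 20
Q: 3·1+2·4 = 11 | 3·2+5·1 = 11
D: 3·2+2·6 = 18 | 3·6+5·0 = 18
G: 3·3+2·6 = 21 | 3·7+5·0 = 21
gcd(3,2,3,5) = 1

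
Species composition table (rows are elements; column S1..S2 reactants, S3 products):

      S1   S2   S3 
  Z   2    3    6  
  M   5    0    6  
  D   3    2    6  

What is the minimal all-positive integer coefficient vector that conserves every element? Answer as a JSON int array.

Coefficients: [6, 6, 5]

Z: 6·2+6·3 = 30 | 5·6 = 30
M: 6·5+6·0 = 30 | 5·6 = 30
D: 6·3+6·2 = 30 | 5·6 = 30
gcd(6,6,5) = 1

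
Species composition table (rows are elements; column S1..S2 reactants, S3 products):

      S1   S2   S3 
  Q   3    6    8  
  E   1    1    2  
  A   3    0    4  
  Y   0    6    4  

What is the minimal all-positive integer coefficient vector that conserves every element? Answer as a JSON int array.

Q: 4·3+2·6 = 24 | 3·8 = 24
E: 4·1+2·1 = 6 | 3·2 = 6
A: 4·3+2·0 = 12 | 3·4 = 12
Y: 4·0+2·6 = 12 | 3·4 = 12
gcd(4,2,3) = 1

Coefficients: [4, 2, 3]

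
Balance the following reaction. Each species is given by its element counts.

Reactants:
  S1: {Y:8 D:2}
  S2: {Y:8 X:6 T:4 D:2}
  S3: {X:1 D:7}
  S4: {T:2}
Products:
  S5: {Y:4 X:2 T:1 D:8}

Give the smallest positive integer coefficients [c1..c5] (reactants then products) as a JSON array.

Coefficients: [2, 1, 6, 1, 6]

Y: 2·8+1·8+6·0+1·0 = 24 | 6·4 = 24
X: 2·0+1·6+6·1+1·0 = 12 | 6·2 = 12
T: 2·0+1·4+6·0+1·2 = 6 | 6·1 = 6
D: 2·2+1·2+6·7+1·0 = 48 | 6·8 = 48
gcd(2,1,6,1,6) = 1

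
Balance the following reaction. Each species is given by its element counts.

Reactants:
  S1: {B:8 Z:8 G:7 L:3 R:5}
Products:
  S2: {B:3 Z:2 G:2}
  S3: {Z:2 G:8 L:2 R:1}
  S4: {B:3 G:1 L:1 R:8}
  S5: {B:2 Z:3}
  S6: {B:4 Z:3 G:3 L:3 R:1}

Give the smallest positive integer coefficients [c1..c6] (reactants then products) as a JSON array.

Coefficients: [2, 1, 1, 1, 3, 1]

B: 2·8 = 16 | 1·3+1·0+1·3+3·2+1·4 = 16
Z: 2·8 = 16 | 1·2+1·2+1·0+3·3+1·3 = 16
G: 2·7 = 14 | 1·2+1·8+1·1+3·0+1·3 = 14
L: 2·3 = 6 | 1·0+1·2+1·1+3·0+1·3 = 6
R: 2·5 = 10 | 1·0+1·1+1·8+3·0+1·1 = 10
gcd(2,1,1,1,3,1) = 1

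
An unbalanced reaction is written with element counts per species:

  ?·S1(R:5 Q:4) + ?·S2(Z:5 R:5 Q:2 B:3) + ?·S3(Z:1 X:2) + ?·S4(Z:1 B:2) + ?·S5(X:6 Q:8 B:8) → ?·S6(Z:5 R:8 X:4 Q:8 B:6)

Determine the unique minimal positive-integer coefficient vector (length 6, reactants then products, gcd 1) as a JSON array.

Z: 4·0+4·5+4·1+1·1+2·0 = 25 | 5·5 = 25
R: 4·5+4·5+4·0+1·0+2·0 = 40 | 5·8 = 40
X: 4·0+4·0+4·2+1·0+2·6 = 20 | 5·4 = 20
Q: 4·4+4·2+4·0+1·0+2·8 = 40 | 5·8 = 40
B: 4·0+4·3+4·0+1·2+2·8 = 30 | 5·6 = 30
gcd(4,4,4,1,2,5) = 1

Coefficients: [4, 4, 4, 1, 2, 5]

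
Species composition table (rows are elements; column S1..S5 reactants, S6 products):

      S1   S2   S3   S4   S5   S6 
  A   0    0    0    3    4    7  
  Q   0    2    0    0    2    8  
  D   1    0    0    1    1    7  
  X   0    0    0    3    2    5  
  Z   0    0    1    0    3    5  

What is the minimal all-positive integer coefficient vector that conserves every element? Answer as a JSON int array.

A: 5·0+3·0+2·0+1·3+1·4 = 7 | 1·7 = 7
Q: 5·0+3·2+2·0+1·0+1·2 = 8 | 1·8 = 8
D: 5·1+3·0+2·0+1·1+1·1 = 7 | 1·7 = 7
X: 5·0+3·0+2·0+1·3+1·2 = 5 | 1·5 = 5
Z: 5·0+3·0+2·1+1·0+1·3 = 5 | 1·5 = 5
gcd(5,3,2,1,1,1) = 1

Coefficients: [5, 3, 2, 1, 1, 1]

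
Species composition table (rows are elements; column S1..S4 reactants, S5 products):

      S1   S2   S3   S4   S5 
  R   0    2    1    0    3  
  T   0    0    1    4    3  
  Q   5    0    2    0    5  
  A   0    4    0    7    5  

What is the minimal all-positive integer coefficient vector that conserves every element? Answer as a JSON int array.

R: 1·0+2·2+5·1+1·0 = 9 | 3·3 = 9
T: 1·0+2·0+5·1+1·4 = 9 | 3·3 = 9
Q: 1·5+2·0+5·2+1·0 = 15 | 3·5 = 15
A: 1·0+2·4+5·0+1·7 = 15 | 3·5 = 15
gcd(1,2,5,1,3) = 1

Coefficients: [1, 2, 5, 1, 3]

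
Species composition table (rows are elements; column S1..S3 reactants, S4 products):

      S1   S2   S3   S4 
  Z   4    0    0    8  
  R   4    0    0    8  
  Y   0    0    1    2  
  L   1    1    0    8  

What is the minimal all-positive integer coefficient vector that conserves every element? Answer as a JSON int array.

Coefficients: [2, 6, 2, 1]

Z: 2·4+6·0+2·0 = 8 | 1·8 = 8
R: 2·4+6·0+2·0 = 8 | 1·8 = 8
Y: 2·0+6·0+2·1 = 2 | 1·2 = 2
L: 2·1+6·1+2·0 = 8 | 1·8 = 8
gcd(2,6,2,1) = 1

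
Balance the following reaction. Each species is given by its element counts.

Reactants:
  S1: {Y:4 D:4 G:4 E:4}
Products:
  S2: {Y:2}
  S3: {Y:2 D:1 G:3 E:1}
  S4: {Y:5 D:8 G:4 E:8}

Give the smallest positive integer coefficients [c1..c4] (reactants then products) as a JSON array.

Coefficients: [5, 1, 4, 2]

Y: 5·4 = 20 | 1·2+4·2+2·5 = 20
D: 5·4 = 20 | 1·0+4·1+2·8 = 20
G: 5·4 = 20 | 1·0+4·3+2·4 = 20
E: 5·4 = 20 | 1·0+4·1+2·8 = 20
gcd(5,1,4,2) = 1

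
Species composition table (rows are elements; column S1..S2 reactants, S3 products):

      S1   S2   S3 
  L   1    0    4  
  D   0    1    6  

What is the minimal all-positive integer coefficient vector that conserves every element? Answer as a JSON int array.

Coefficients: [4, 6, 1]

L: 4·1+6·0 = 4 | 1·4 = 4
D: 4·0+6·1 = 6 | 1·6 = 6
gcd(4,6,1) = 1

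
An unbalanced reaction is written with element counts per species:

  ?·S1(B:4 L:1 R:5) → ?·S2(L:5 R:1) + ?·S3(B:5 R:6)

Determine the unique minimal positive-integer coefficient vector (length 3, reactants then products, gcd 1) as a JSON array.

B: 5·4 = 20 | 1·0+4·5 = 20
L: 5·1 = 5 | 1·5+4·0 = 5
R: 5·5 = 25 | 1·1+4·6 = 25
gcd(5,1,4) = 1

Coefficients: [5, 1, 4]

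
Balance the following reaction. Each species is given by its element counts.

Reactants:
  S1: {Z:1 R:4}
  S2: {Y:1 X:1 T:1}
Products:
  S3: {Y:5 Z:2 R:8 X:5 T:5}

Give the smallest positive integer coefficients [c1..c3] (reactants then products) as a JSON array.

Coefficients: [2, 5, 1]

Y: 2·0+5·1 = 5 | 1·5 = 5
Z: 2·1+5·0 = 2 | 1·2 = 2
R: 2·4+5·0 = 8 | 1·8 = 8
X: 2·0+5·1 = 5 | 1·5 = 5
T: 2·0+5·1 = 5 | 1·5 = 5
gcd(2,5,1) = 1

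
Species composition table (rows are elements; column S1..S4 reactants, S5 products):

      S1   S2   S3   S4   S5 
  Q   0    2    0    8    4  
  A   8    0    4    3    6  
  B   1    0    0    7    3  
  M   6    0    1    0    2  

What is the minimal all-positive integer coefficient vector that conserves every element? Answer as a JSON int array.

Q: 1·0+2·2+4·0+2·8 = 20 | 5·4 = 20
A: 1·8+2·0+4·4+2·3 = 30 | 5·6 = 30
B: 1·1+2·0+4·0+2·7 = 15 | 5·3 = 15
M: 1·6+2·0+4·1+2·0 = 10 | 5·2 = 10
gcd(1,2,4,2,5) = 1

Coefficients: [1, 2, 4, 2, 5]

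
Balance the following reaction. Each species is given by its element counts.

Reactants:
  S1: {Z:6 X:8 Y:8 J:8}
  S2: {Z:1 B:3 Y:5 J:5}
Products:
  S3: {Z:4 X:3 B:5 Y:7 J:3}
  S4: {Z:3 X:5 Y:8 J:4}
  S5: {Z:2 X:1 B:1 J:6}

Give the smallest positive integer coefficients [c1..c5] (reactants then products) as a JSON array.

Z: 4·6+3·1 = 27 | 1·4+5·3+4·2 = 27
X: 4·8+3·0 = 32 | 1·3+5·5+4·1 = 32
B: 4·0+3·3 = 9 | 1·5+5·0+4·1 = 9
Y: 4·8+3·5 = 47 | 1·7+5·8+4·0 = 47
J: 4·8+3·5 = 47 | 1·3+5·4+4·6 = 47
gcd(4,3,1,5,4) = 1

Coefficients: [4, 3, 1, 5, 4]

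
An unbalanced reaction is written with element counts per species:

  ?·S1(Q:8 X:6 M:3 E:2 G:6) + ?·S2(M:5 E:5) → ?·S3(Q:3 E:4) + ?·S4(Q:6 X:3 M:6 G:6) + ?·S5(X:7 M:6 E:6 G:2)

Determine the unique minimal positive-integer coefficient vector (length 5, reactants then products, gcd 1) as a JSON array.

Coefficients: [6, 6, 6, 5, 3]

Q: 6·8+6·0 = 48 | 6·3+5·6+3·0 = 48
X: 6·6+6·0 = 36 | 6·0+5·3+3·7 = 36
M: 6·3+6·5 = 48 | 6·0+5·6+3·6 = 48
E: 6·2+6·5 = 42 | 6·4+5·0+3·6 = 42
G: 6·6+6·0 = 36 | 6·0+5·6+3·2 = 36
gcd(6,6,6,5,3) = 1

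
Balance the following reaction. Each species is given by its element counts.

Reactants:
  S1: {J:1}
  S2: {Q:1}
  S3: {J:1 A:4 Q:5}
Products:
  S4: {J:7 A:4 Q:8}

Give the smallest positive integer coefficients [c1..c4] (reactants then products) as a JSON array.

Coefficients: [6, 3, 1, 1]

J: 6·1+3·0+1·1 = 7 | 1·7 = 7
A: 6·0+3·0+1·4 = 4 | 1·4 = 4
Q: 6·0+3·1+1·5 = 8 | 1·8 = 8
gcd(6,3,1,1) = 1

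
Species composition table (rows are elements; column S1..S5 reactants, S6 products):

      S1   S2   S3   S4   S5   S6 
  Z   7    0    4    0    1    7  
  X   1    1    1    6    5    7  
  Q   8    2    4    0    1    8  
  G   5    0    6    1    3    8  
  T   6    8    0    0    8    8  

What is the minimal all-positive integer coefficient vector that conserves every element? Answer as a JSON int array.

Coefficients: [4, 1, 3, 4, 2, 6]

Z: 4·7+1·0+3·4+4·0+2·1 = 42 | 6·7 = 42
X: 4·1+1·1+3·1+4·6+2·5 = 42 | 6·7 = 42
Q: 4·8+1·2+3·4+4·0+2·1 = 48 | 6·8 = 48
G: 4·5+1·0+3·6+4·1+2·3 = 48 | 6·8 = 48
T: 4·6+1·8+3·0+4·0+2·8 = 48 | 6·8 = 48
gcd(4,1,3,4,2,6) = 1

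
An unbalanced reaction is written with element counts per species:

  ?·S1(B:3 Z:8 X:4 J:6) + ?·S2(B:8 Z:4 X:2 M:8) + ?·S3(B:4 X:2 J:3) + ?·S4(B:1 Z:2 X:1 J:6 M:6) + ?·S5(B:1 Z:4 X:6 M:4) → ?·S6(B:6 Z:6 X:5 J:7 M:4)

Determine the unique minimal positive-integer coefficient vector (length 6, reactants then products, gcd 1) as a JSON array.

Coefficients: [3, 1, 4, 2, 1, 6]

B: 3·3+1·8+4·4+2·1+1·1 = 36 | 6·6 = 36
Z: 3·8+1·4+4·0+2·2+1·4 = 36 | 6·6 = 36
X: 3·4+1·2+4·2+2·1+1·6 = 30 | 6·5 = 30
J: 3·6+1·0+4·3+2·6+1·0 = 42 | 6·7 = 42
M: 3·0+1·8+4·0+2·6+1·4 = 24 | 6·4 = 24
gcd(3,1,4,2,1,6) = 1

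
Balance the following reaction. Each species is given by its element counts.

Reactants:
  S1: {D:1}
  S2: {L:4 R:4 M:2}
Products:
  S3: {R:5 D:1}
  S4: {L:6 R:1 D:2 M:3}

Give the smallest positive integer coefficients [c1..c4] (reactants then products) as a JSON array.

L: 6·0+3·4 = 12 | 2·0+2·6 = 12
R: 6·0+3·4 = 12 | 2·5+2·1 = 12
D: 6·1+3·0 = 6 | 2·1+2·2 = 6
M: 6·0+3·2 = 6 | 2·0+2·3 = 6
gcd(6,3,2,2) = 1

Coefficients: [6, 3, 2, 2]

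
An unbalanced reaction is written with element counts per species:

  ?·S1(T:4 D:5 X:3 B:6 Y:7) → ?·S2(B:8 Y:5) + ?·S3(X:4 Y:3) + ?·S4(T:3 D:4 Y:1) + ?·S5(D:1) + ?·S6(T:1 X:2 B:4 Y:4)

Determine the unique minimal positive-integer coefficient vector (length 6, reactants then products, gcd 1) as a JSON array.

Coefficients: [4, 1, 1, 4, 4, 4]

T: 4·4 = 16 | 1·0+1·0+4·3+4·0+4·1 = 16
D: 4·5 = 20 | 1·0+1·0+4·4+4·1+4·0 = 20
X: 4·3 = 12 | 1·0+1·4+4·0+4·0+4·2 = 12
B: 4·6 = 24 | 1·8+1·0+4·0+4·0+4·4 = 24
Y: 4·7 = 28 | 1·5+1·3+4·1+4·0+4·4 = 28
gcd(4,1,1,4,4,4) = 1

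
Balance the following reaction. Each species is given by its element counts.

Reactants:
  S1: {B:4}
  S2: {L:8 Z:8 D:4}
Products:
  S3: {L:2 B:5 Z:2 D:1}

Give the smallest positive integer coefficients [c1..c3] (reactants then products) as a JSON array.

L: 5·0+1·8 = 8 | 4·2 = 8
B: 5·4+1·0 = 20 | 4·5 = 20
Z: 5·0+1·8 = 8 | 4·2 = 8
D: 5·0+1·4 = 4 | 4·1 = 4
gcd(5,1,4) = 1

Coefficients: [5, 1, 4]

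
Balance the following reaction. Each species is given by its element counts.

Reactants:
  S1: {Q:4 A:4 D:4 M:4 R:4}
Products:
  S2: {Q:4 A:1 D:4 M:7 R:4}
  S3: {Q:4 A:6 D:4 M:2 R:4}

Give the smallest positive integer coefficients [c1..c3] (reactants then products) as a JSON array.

Coefficients: [5, 2, 3]

Q: 5·4 = 20 | 2·4+3·4 = 20
A: 5·4 = 20 | 2·1+3·6 = 20
D: 5·4 = 20 | 2·4+3·4 = 20
M: 5·4 = 20 | 2·7+3·2 = 20
R: 5·4 = 20 | 2·4+3·4 = 20
gcd(5,2,3) = 1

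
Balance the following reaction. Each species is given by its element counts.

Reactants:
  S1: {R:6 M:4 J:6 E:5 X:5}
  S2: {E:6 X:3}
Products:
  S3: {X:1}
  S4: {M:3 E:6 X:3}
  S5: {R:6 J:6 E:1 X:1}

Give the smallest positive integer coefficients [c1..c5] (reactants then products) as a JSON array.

Coefficients: [3, 2, 6, 4, 3]

R: 3·6+2·0 = 18 | 6·0+4·0+3·6 = 18
M: 3·4+2·0 = 12 | 6·0+4·3+3·0 = 12
J: 3·6+2·0 = 18 | 6·0+4·0+3·6 = 18
E: 3·5+2·6 = 27 | 6·0+4·6+3·1 = 27
X: 3·5+2·3 = 21 | 6·1+4·3+3·1 = 21
gcd(3,2,6,4,3) = 1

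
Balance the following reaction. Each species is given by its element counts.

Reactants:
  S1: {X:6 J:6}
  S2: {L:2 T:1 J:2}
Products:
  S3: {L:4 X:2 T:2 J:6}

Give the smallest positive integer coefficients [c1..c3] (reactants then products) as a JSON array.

Coefficients: [1, 6, 3]

L: 1·0+6·2 = 12 | 3·4 = 12
X: 1·6+6·0 = 6 | 3·2 = 6
T: 1·0+6·1 = 6 | 3·2 = 6
J: 1·6+6·2 = 18 | 3·6 = 18
gcd(1,6,3) = 1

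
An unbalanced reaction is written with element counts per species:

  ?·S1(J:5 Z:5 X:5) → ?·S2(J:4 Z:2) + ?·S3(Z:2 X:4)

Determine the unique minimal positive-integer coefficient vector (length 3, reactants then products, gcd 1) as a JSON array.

J: 4·5 = 20 | 5·4+5·0 = 20
Z: 4·5 = 20 | 5·2+5·2 = 20
X: 4·5 = 20 | 5·0+5·4 = 20
gcd(4,5,5) = 1

Coefficients: [4, 5, 5]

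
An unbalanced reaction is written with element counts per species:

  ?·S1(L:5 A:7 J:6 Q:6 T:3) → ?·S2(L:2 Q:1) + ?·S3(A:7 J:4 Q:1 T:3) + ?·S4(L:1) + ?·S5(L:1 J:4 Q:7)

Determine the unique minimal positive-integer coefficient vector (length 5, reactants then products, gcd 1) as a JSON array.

L: 2·5 = 10 | 3·2+2·0+3·1+1·1 = 10
A: 2·7 = 14 | 3·0+2·7+3·0+1·0 = 14
J: 2·6 = 12 | 3·0+2·4+3·0+1·4 = 12
Q: 2·6 = 12 | 3·1+2·1+3·0+1·7 = 12
T: 2·3 = 6 | 3·0+2·3+3·0+1·0 = 6
gcd(2,3,2,3,1) = 1

Coefficients: [2, 3, 2, 3, 1]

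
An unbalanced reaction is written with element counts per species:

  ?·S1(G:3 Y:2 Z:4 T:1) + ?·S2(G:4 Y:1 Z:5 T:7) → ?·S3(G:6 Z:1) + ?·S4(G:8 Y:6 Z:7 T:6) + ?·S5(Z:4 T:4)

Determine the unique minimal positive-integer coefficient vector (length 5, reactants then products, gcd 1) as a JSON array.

G: 4·3+4·4 = 28 | 2·6+2·8+5·0 = 28
Y: 4·2+4·1 = 12 | 2·0+2·6+5·0 = 12
Z: 4·4+4·5 = 36 | 2·1+2·7+5·4 = 36
T: 4·1+4·7 = 32 | 2·0+2·6+5·4 = 32
gcd(4,4,2,2,5) = 1

Coefficients: [4, 4, 2, 2, 5]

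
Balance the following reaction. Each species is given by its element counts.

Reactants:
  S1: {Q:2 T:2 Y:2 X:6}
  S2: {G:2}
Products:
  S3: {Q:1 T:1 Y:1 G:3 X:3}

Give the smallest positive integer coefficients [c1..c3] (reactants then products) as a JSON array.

Coefficients: [1, 3, 2]

Q: 1·2+3·0 = 2 | 2·1 = 2
T: 1·2+3·0 = 2 | 2·1 = 2
Y: 1·2+3·0 = 2 | 2·1 = 2
G: 1·0+3·2 = 6 | 2·3 = 6
X: 1·6+3·0 = 6 | 2·3 = 6
gcd(1,3,2) = 1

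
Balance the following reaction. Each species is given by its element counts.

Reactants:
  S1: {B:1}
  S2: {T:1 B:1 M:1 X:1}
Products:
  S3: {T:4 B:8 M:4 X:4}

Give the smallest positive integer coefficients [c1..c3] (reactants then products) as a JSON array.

T: 4·0+4·1 = 4 | 1·4 = 4
B: 4·1+4·1 = 8 | 1·8 = 8
M: 4·0+4·1 = 4 | 1·4 = 4
X: 4·0+4·1 = 4 | 1·4 = 4
gcd(4,4,1) = 1

Coefficients: [4, 4, 1]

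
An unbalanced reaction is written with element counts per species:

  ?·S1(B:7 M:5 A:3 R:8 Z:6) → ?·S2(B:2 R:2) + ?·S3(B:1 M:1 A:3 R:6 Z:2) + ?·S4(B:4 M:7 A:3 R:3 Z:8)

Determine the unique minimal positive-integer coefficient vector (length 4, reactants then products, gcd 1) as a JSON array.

Coefficients: [3, 6, 1, 2]

B: 3·7 = 21 | 6·2+1·1+2·4 = 21
M: 3·5 = 15 | 6·0+1·1+2·7 = 15
A: 3·3 = 9 | 6·0+1·3+2·3 = 9
R: 3·8 = 24 | 6·2+1·6+2·3 = 24
Z: 3·6 = 18 | 6·0+1·2+2·8 = 18
gcd(3,6,1,2) = 1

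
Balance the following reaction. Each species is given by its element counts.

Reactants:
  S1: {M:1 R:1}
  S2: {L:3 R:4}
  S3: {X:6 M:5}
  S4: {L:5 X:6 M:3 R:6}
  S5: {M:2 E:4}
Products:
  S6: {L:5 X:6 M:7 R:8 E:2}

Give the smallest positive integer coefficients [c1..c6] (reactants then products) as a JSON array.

Coefficients: [6, 5, 3, 1, 2, 4]

L: 6·0+5·3+3·0+1·5+2·0 = 20 | 4·5 = 20
X: 6·0+5·0+3·6+1·6+2·0 = 24 | 4·6 = 24
M: 6·1+5·0+3·5+1·3+2·2 = 28 | 4·7 = 28
R: 6·1+5·4+3·0+1·6+2·0 = 32 | 4·8 = 32
E: 6·0+5·0+3·0+1·0+2·4 = 8 | 4·2 = 8
gcd(6,5,3,1,2,4) = 1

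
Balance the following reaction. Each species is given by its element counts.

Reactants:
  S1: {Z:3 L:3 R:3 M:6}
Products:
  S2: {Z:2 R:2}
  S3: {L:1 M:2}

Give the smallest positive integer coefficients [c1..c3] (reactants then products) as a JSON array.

Coefficients: [2, 3, 6]

Z: 2·3 = 6 | 3·2+6·0 = 6
L: 2·3 = 6 | 3·0+6·1 = 6
R: 2·3 = 6 | 3·2+6·0 = 6
M: 2·6 = 12 | 3·0+6·2 = 12
gcd(2,3,6) = 1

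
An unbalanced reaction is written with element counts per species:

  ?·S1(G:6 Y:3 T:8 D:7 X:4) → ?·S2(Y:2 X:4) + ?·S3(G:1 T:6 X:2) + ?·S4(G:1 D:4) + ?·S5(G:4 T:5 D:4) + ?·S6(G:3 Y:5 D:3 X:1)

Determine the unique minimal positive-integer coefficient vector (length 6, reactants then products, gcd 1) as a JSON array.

Coefficients: [6, 4, 3, 3, 6, 2]

G: 6·6 = 36 | 4·0+3·1+3·1+6·4+2·3 = 36
Y: 6·3 = 18 | 4·2+3·0+3·0+6·0+2·5 = 18
T: 6·8 = 48 | 4·0+3·6+3·0+6·5+2·0 = 48
D: 6·7 = 42 | 4·0+3·0+3·4+6·4+2·3 = 42
X: 6·4 = 24 | 4·4+3·2+3·0+6·0+2·1 = 24
gcd(6,4,3,3,6,2) = 1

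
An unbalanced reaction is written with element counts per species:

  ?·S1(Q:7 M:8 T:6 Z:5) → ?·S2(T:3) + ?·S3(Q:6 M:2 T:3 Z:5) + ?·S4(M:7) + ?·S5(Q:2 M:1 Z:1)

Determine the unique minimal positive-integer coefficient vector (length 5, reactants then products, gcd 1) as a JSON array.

Coefficients: [4, 5, 3, 3, 5]

Q: 4·7 = 28 | 5·0+3·6+3·0+5·2 = 28
M: 4·8 = 32 | 5·0+3·2+3·7+5·1 = 32
T: 4·6 = 24 | 5·3+3·3+3·0+5·0 = 24
Z: 4·5 = 20 | 5·0+3·5+3·0+5·1 = 20
gcd(4,5,3,3,5) = 1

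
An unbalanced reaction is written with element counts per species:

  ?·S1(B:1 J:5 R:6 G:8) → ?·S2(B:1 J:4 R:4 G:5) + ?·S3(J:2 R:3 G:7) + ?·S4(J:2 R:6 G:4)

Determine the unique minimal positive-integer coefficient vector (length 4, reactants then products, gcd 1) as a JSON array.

B: 6·1 = 6 | 6·1+2·0+1·0 = 6
J: 6·5 = 30 | 6·4+2·2+1·2 = 30
R: 6·6 = 36 | 6·4+2·3+1·6 = 36
G: 6·8 = 48 | 6·5+2·7+1·4 = 48
gcd(6,6,2,1) = 1

Coefficients: [6, 6, 2, 1]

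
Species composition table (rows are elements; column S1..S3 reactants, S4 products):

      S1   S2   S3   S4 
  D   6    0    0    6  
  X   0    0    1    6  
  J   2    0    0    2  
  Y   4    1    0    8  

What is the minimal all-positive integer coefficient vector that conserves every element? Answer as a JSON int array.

Coefficients: [1, 4, 6, 1]

D: 1·6+4·0+6·0 = 6 | 1·6 = 6
X: 1·0+4·0+6·1 = 6 | 1·6 = 6
J: 1·2+4·0+6·0 = 2 | 1·2 = 2
Y: 1·4+4·1+6·0 = 8 | 1·8 = 8
gcd(1,4,6,1) = 1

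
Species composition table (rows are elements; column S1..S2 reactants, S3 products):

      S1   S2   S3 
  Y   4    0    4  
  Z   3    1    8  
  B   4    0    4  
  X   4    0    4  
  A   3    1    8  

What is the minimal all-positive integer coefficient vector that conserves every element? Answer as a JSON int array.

Coefficients: [1, 5, 1]

Y: 1·4+5·0 = 4 | 1·4 = 4
Z: 1·3+5·1 = 8 | 1·8 = 8
B: 1·4+5·0 = 4 | 1·4 = 4
X: 1·4+5·0 = 4 | 1·4 = 4
A: 1·3+5·1 = 8 | 1·8 = 8
gcd(1,5,1) = 1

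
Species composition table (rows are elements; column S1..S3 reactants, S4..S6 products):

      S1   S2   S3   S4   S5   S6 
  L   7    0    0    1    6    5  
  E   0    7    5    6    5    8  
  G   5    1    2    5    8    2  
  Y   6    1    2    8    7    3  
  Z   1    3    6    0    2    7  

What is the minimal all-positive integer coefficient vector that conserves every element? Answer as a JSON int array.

Coefficients: [4, 5, 1, 1, 2, 3]

L: 4·7+5·0+1·0 = 28 | 1·1+2·6+3·5 = 28
E: 4·0+5·7+1·5 = 40 | 1·6+2·5+3·8 = 40
G: 4·5+5·1+1·2 = 27 | 1·5+2·8+3·2 = 27
Y: 4·6+5·1+1·2 = 31 | 1·8+2·7+3·3 = 31
Z: 4·1+5·3+1·6 = 25 | 1·0+2·2+3·7 = 25
gcd(4,5,1,1,2,3) = 1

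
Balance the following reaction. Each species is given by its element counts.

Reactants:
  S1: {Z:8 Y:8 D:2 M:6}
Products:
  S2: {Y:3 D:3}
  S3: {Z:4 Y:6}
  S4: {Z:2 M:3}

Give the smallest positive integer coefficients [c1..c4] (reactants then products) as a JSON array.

Coefficients: [3, 2, 3, 6]

Z: 3·8 = 24 | 2·0+3·4+6·2 = 24
Y: 3·8 = 24 | 2·3+3·6+6·0 = 24
D: 3·2 = 6 | 2·3+3·0+6·0 = 6
M: 3·6 = 18 | 2·0+3·0+6·3 = 18
gcd(3,2,3,6) = 1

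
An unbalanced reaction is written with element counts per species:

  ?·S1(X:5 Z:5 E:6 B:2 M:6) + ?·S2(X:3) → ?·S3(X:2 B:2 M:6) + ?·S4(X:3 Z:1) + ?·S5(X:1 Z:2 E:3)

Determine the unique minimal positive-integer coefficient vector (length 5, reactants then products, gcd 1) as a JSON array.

X: 3·5+2·3 = 21 | 3·2+3·3+6·1 = 21
Z: 3·5+2·0 = 15 | 3·0+3·1+6·2 = 15
E: 3·6+2·0 = 18 | 3·0+3·0+6·3 = 18
B: 3·2+2·0 = 6 | 3·2+3·0+6·0 = 6
M: 3·6+2·0 = 18 | 3·6+3·0+6·0 = 18
gcd(3,2,3,3,6) = 1

Coefficients: [3, 2, 3, 3, 6]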